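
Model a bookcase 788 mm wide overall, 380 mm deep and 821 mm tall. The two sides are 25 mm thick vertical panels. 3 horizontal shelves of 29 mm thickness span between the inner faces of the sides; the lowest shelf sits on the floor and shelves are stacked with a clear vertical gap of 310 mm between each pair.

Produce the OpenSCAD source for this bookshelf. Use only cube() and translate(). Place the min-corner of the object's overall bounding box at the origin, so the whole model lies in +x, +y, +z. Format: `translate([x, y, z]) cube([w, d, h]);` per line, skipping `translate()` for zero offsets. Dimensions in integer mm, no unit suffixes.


cube([25, 380, 821]);
translate([763, 0, 0]) cube([25, 380, 821]);
translate([25, 0, 0]) cube([738, 380, 29]);
translate([25, 0, 339]) cube([738, 380, 29]);
translate([25, 0, 678]) cube([738, 380, 29]);


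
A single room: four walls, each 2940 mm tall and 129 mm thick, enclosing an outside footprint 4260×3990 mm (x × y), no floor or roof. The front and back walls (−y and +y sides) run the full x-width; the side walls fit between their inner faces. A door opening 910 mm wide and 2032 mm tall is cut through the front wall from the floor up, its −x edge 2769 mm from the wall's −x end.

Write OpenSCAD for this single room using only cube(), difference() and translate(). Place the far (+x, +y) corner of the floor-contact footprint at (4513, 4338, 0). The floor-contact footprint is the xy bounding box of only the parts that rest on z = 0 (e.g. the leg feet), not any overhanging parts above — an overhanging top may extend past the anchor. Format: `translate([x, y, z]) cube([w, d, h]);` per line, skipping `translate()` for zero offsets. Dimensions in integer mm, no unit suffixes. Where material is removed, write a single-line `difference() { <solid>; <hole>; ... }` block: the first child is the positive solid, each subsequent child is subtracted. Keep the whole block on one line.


difference() { translate([253, 348, 0]) cube([4260, 129, 2940]); translate([3022, 348, 0]) cube([910, 129, 2032]); }
translate([253, 4209, 0]) cube([4260, 129, 2940]);
translate([253, 477, 0]) cube([129, 3732, 2940]);
translate([4384, 477, 0]) cube([129, 3732, 2940]);


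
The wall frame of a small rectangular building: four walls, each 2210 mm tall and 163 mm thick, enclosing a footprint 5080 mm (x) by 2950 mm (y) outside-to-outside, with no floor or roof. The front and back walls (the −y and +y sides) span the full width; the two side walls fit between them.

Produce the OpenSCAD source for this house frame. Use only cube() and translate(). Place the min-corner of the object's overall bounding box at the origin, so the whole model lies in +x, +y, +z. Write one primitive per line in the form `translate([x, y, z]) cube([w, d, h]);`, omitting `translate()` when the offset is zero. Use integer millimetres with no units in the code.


cube([5080, 163, 2210]);
translate([0, 2787, 0]) cube([5080, 163, 2210]);
translate([0, 163, 0]) cube([163, 2624, 2210]);
translate([4917, 163, 0]) cube([163, 2624, 2210]);


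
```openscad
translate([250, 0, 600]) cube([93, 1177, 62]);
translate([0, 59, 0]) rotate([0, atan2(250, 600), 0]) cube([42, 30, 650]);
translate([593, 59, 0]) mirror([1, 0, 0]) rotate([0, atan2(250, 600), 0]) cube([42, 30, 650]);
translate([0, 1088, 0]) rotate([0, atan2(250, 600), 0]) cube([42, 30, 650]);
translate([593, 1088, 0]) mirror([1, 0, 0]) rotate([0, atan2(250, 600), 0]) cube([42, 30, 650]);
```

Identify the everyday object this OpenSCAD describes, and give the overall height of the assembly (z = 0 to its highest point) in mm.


A sawhorse. The overall height is 662 mm.

A beam across two mirrored pairs of raked legs — a sawhorse. The beam's underside is at z = 600 (matching the legs' vertical rise in atan2(250, 600)) and the beam is 62 mm tall, so its top is at 600 + 62 = 662 mm. The raked legs top out at the beam's underside, so that is the highest point.


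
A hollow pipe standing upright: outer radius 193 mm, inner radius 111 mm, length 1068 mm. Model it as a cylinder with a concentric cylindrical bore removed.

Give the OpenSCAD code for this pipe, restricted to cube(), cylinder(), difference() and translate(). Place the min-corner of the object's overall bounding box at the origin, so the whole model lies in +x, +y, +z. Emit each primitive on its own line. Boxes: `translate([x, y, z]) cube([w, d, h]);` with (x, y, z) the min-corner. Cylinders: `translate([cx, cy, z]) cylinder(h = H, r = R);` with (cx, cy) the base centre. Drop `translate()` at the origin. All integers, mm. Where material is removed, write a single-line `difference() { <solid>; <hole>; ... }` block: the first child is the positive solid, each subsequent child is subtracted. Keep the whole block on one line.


difference() { translate([193, 193, 0]) cylinder(h = 1068, r = 193); translate([193, 193, 0]) cylinder(h = 1068, r = 111); }


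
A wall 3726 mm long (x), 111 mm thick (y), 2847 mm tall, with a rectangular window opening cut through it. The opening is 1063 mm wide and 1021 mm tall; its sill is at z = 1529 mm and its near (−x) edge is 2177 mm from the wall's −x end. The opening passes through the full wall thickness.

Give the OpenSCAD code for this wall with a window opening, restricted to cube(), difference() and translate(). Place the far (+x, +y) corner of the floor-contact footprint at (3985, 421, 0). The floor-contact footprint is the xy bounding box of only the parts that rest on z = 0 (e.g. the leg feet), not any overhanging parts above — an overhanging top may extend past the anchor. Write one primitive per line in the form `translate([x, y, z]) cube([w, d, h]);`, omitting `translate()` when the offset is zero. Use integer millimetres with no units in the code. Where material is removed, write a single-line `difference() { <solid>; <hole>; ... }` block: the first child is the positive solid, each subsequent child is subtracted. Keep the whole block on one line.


difference() { translate([259, 310, 0]) cube([3726, 111, 2847]); translate([2436, 310, 1529]) cube([1063, 111, 1021]); }


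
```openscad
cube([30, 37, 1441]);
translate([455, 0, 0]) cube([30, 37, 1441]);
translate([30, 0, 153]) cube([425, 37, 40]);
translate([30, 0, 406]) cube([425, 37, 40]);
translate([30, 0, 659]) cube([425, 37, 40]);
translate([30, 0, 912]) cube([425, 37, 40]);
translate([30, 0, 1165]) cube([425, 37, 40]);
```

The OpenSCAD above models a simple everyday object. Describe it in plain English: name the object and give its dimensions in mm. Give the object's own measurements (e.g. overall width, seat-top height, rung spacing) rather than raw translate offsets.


A straight ladder. Two 30×37 mm vertical rails, 1441 mm tall, stand 485 mm apart (outside-to-outside) with their front faces coplanar on the −y side. 5 rungs, each 37 mm deep and 40 mm tall, span between the inner faces of the rails, front faces flush with the rails. The lowest rung's underside is at z = 153 mm and rungs are spaced 253 mm apart (underside to underside).


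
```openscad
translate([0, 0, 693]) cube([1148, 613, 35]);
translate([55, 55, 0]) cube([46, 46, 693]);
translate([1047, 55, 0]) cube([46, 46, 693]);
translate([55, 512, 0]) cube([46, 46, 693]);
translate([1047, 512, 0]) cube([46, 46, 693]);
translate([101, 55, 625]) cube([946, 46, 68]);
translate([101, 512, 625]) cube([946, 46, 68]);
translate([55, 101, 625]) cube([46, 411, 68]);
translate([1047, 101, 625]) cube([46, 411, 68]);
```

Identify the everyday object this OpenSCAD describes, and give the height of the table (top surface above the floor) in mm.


A table. The table height is 728 mm.

A 1148×613×35 slab sits at z = 693 on four 46 mm square posts — a table. The top surface is at 693 + 35 = 728 mm.


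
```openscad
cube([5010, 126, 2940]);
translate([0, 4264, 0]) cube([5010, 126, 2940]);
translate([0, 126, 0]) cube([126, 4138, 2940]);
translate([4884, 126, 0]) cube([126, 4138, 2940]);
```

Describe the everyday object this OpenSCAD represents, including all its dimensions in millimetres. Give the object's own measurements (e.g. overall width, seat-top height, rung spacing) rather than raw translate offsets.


The wall frame of a small rectangular building: four walls, each 2940 mm tall and 126 mm thick, enclosing a footprint 5010 mm (x) by 4390 mm (y) outside-to-outside, with no floor or roof. The front and back walls (the −y and +y sides) span the full width; the two side walls fit between them.


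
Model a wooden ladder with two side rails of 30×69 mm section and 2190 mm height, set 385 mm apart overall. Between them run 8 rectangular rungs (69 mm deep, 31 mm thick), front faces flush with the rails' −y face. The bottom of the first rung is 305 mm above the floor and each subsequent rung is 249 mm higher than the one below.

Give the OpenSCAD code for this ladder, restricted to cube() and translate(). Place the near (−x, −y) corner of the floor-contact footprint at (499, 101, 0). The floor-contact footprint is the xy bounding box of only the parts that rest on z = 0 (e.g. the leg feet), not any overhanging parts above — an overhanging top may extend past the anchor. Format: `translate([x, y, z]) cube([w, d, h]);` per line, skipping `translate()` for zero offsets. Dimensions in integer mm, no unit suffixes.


translate([499, 101, 0]) cube([30, 69, 2190]);
translate([854, 101, 0]) cube([30, 69, 2190]);
translate([529, 101, 305]) cube([325, 69, 31]);
translate([529, 101, 554]) cube([325, 69, 31]);
translate([529, 101, 803]) cube([325, 69, 31]);
translate([529, 101, 1052]) cube([325, 69, 31]);
translate([529, 101, 1301]) cube([325, 69, 31]);
translate([529, 101, 1550]) cube([325, 69, 31]);
translate([529, 101, 1799]) cube([325, 69, 31]);
translate([529, 101, 2048]) cube([325, 69, 31]);


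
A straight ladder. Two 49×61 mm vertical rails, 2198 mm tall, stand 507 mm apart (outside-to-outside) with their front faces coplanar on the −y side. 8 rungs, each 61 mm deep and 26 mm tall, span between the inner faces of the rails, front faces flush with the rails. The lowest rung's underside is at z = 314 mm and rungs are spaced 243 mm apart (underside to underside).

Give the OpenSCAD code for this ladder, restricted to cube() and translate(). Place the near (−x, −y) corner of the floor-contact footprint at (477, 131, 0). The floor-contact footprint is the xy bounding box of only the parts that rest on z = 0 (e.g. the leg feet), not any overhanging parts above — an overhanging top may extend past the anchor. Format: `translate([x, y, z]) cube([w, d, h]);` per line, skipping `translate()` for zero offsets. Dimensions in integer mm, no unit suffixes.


// rung span = 507 - 2*49 = 409
// rung[k] z = 314 + k*243
translate([477, 131, 0]) cube([49, 61, 2198]);
translate([935, 131, 0]) cube([49, 61, 2198]);
translate([526, 131, 314]) cube([409, 61, 26]);
translate([526, 131, 557]) cube([409, 61, 26]);
translate([526, 131, 800]) cube([409, 61, 26]);
translate([526, 131, 1043]) cube([409, 61, 26]);
translate([526, 131, 1286]) cube([409, 61, 26]);
translate([526, 131, 1529]) cube([409, 61, 26]);
translate([526, 131, 1772]) cube([409, 61, 26]);
translate([526, 131, 2015]) cube([409, 61, 26]);


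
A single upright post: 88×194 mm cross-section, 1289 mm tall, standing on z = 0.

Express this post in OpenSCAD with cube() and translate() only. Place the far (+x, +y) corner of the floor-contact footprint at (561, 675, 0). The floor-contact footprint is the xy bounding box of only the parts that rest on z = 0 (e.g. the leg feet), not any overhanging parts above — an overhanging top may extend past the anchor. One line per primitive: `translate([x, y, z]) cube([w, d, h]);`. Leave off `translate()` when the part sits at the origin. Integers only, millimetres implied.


translate([473, 481, 0]) cube([88, 194, 1289]);


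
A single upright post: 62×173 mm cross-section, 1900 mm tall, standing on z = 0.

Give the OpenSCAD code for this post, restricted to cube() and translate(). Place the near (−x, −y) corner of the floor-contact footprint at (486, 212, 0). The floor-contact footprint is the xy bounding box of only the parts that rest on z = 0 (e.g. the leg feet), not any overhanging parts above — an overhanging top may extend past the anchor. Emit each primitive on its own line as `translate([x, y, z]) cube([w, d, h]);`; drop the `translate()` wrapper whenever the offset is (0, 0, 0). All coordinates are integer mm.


translate([486, 212, 0]) cube([62, 173, 1900]);


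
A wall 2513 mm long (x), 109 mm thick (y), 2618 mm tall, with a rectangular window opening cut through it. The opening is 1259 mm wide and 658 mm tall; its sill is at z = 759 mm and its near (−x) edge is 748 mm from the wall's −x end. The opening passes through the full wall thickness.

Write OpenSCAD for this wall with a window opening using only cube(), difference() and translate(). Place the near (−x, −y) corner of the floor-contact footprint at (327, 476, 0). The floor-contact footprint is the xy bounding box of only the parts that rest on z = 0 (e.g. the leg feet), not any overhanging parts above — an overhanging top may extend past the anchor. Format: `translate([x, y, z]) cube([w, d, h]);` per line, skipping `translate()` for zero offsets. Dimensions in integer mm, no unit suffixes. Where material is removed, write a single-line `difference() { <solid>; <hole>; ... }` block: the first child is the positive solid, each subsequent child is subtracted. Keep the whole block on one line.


difference() { translate([327, 476, 0]) cube([2513, 109, 2618]); translate([1075, 476, 759]) cube([1259, 109, 658]); }


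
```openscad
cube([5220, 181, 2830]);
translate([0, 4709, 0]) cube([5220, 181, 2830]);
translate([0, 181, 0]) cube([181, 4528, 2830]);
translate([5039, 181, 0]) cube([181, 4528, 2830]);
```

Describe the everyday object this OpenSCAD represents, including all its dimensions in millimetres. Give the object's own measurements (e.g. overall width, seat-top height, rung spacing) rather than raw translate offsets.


The wall frame of a small rectangular building: four walls, each 2830 mm tall and 181 mm thick, enclosing a footprint 5220 mm (x) by 4890 mm (y) outside-to-outside, with no floor or roof. The front and back walls (the −y and +y sides) span the full width; the two side walls fit between them.


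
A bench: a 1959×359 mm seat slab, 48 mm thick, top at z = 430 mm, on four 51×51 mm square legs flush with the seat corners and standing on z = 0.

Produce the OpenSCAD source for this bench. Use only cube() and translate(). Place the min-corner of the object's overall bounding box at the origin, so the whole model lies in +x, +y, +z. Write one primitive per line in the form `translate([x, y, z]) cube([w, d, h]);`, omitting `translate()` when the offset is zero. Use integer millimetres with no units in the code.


// leg_h = 430 − 48 = 382
translate([0, 0, 382]) cube([1959, 359, 48]);
cube([51, 51, 382]);
translate([0, 308, 0]) cube([51, 51, 382]);
translate([1908, 0, 0]) cube([51, 51, 382]);
translate([1908, 308, 0]) cube([51, 51, 382]);


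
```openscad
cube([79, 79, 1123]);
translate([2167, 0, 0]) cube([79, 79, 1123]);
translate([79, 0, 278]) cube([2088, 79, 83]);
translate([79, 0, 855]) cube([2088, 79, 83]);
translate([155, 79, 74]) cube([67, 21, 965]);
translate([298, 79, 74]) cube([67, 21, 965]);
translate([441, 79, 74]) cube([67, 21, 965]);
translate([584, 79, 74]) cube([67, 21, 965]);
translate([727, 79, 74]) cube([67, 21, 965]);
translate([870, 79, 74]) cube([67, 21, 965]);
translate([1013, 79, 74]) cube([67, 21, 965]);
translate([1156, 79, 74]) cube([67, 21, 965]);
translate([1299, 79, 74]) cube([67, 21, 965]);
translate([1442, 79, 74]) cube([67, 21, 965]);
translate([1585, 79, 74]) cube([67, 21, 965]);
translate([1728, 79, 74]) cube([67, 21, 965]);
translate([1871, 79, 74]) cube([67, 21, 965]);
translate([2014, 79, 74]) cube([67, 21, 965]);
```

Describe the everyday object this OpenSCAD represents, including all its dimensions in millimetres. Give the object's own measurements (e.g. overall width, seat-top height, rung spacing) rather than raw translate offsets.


A fence section. Two 79×79 mm posts, 1123 mm tall, stand on the floor with a clear span of 2088 mm between their inner faces. Two horizontal rails of 79×83 mm section span the gap between the posts with their undersides at z = 278 mm and z = 855 mm, flush with the posts' −y face. 14 pickets, each 67 mm wide, 21 mm thick and 965 mm tall, are fixed to the +y face of the rails with their bottoms at z = 74 mm, spaced across the span with a 76 mm gap after the −x post and between neighbouring pickets, with 86 mm left before the +x post.


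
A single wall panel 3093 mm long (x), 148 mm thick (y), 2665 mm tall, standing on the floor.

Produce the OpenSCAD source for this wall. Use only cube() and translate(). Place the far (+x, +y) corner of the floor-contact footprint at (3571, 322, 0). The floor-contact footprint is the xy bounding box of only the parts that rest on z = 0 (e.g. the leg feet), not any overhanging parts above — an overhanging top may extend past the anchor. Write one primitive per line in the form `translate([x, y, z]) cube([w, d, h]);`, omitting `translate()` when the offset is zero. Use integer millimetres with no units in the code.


translate([478, 174, 0]) cube([3093, 148, 2665]);


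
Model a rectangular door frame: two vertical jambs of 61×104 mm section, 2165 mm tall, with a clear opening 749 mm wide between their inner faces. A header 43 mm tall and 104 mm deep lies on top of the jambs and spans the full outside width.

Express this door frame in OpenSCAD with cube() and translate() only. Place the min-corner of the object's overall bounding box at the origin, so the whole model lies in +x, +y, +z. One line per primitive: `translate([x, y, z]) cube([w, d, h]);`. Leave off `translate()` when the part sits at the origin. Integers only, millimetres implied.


cube([61, 104, 2165]);
translate([810, 0, 0]) cube([61, 104, 2165]);
translate([0, 0, 2165]) cube([871, 104, 43]);


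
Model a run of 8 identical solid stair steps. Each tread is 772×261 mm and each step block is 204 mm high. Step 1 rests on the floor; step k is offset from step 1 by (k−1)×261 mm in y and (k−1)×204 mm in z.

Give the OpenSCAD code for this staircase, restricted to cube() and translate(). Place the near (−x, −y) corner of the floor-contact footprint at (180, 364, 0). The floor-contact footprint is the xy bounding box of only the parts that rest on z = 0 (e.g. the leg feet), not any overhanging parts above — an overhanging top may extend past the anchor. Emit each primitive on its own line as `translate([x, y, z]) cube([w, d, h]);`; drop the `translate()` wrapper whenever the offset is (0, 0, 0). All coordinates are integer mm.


translate([180, 364, 0]) cube([772, 261, 204]);
translate([180, 625, 204]) cube([772, 261, 204]);
translate([180, 886, 408]) cube([772, 261, 204]);
translate([180, 1147, 612]) cube([772, 261, 204]);
translate([180, 1408, 816]) cube([772, 261, 204]);
translate([180, 1669, 1020]) cube([772, 261, 204]);
translate([180, 1930, 1224]) cube([772, 261, 204]);
translate([180, 2191, 1428]) cube([772, 261, 204]);


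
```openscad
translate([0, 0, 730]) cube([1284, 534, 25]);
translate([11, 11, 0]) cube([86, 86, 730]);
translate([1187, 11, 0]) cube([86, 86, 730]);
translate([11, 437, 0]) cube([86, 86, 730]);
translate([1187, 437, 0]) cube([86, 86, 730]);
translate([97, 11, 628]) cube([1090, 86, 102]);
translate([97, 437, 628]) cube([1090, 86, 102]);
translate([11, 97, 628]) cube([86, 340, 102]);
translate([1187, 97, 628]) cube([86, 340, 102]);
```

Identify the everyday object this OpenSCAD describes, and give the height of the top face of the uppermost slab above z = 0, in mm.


A table. The table height is 755 mm.

A 1284×534×25 slab sits at z = 730 on four 86 mm square posts — a table. The top surface is at 730 + 25 = 755 mm.


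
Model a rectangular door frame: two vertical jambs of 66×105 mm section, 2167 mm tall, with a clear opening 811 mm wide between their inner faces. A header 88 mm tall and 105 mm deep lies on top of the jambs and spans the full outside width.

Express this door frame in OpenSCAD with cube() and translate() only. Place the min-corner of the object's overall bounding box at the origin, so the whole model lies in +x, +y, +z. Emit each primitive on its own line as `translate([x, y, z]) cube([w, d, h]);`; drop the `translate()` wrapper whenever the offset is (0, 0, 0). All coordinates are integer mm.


cube([66, 105, 2167]);
translate([877, 0, 0]) cube([66, 105, 2167]);
translate([0, 0, 2167]) cube([943, 105, 88]);


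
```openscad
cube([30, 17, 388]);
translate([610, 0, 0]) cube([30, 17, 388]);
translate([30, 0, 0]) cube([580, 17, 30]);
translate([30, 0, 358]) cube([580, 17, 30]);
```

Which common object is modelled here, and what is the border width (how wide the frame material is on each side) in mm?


A picture frame. The border width is 30 mm.

Four thin pieces enclosing a rectangular opening — a picture frame. The two full-height stiles are 388 mm tall; the top rail sits at z = 358 and is 30 mm tall, so the border above the opening is 388 − 358 = 30 mm, matching the stile x-width.


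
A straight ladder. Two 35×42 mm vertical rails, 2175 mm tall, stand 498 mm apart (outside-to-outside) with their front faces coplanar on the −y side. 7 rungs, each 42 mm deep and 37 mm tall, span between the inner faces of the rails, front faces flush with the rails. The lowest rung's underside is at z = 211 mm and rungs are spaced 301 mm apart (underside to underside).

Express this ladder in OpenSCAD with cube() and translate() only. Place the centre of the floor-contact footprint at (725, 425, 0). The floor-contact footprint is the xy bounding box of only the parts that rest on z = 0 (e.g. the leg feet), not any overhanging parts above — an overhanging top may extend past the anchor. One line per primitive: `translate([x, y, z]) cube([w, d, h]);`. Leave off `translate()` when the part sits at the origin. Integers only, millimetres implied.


translate([476, 404, 0]) cube([35, 42, 2175]);
translate([939, 404, 0]) cube([35, 42, 2175]);
translate([511, 404, 211]) cube([428, 42, 37]);
translate([511, 404, 512]) cube([428, 42, 37]);
translate([511, 404, 813]) cube([428, 42, 37]);
translate([511, 404, 1114]) cube([428, 42, 37]);
translate([511, 404, 1415]) cube([428, 42, 37]);
translate([511, 404, 1716]) cube([428, 42, 37]);
translate([511, 404, 2017]) cube([428, 42, 37]);


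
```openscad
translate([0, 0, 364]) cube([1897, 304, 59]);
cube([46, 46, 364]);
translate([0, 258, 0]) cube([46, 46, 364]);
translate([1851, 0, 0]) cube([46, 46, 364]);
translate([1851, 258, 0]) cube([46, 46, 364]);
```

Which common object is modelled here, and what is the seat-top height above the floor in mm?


A bench. The seat-top height is 423 mm.

A long slab on four corner posts — a bench. The slab sits at z = 364 with thickness 59, so the top is 364 + 59 = 423 mm.


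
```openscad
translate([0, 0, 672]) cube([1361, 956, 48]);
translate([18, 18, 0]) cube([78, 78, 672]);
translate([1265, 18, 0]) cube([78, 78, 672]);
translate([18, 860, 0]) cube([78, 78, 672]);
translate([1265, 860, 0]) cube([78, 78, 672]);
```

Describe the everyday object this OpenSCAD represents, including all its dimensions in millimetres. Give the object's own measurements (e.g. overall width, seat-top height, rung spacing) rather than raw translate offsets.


A table: top 1361 mm (x) × 956 mm (y), 48 mm thick, upper face at z = 720 mm, on four 78×78 mm square legs, each inset 18 mm from the nearest pair of top edges from z = 0 to the bottom of the top.


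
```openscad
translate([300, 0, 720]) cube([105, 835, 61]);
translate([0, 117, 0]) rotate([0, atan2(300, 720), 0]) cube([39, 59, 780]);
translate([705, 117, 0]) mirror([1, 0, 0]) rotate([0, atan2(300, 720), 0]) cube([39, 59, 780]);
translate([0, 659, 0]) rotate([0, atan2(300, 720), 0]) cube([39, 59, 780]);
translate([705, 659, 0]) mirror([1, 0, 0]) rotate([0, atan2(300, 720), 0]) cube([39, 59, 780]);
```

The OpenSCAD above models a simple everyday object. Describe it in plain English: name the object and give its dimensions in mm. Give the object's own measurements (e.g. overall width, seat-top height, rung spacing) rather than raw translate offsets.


A sawhorse. A 105×835×61 mm beam (x, y, z) sits on two A-frame leg pairs. Each pair is two raked legs of 39×59 mm section (59 mm along y) splaying symmetrically in x. Each leg rises 720 mm vertically over 300 mm of horizontal reach and is 780 mm long along its own axis. Every leg's outer bottom edge rests on the floor and its outer top edge meets a bottom edge of the beam — the left legs (tilting toward +x) meet the beam's −x bottom edge, the right legs (their mirror images, tilting toward −x) meet its +x bottom edge — so the leg tops tuck under the beam, the beam's underside is 720 mm above the floor, and the feet are 705 mm apart outside-to-outside with the beam centred between them. The two leg pairs are set in 117 mm from either end of the beam.


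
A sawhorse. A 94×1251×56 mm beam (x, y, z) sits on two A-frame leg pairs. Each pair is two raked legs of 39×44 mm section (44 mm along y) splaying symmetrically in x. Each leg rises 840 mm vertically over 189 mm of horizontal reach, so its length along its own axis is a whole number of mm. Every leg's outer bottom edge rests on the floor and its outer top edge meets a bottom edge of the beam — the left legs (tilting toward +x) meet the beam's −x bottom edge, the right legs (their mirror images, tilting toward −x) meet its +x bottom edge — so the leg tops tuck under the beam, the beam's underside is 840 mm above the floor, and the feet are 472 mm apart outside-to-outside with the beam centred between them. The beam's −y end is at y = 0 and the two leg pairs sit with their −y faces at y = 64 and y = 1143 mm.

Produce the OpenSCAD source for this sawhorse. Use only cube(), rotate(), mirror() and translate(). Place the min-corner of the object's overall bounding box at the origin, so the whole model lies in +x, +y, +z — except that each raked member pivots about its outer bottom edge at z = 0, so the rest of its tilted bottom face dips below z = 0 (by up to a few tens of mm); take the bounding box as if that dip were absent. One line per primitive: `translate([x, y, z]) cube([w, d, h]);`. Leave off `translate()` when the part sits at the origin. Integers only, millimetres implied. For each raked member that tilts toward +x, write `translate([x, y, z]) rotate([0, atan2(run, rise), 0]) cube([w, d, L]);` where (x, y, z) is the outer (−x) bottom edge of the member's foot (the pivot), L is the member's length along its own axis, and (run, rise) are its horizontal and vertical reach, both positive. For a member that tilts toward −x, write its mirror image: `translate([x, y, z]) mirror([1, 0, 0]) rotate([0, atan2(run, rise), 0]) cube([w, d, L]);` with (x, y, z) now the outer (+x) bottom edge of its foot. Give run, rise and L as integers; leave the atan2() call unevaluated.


translate([189, 0, 840]) cube([94, 1251, 56]);
translate([0, 64, 0]) rotate([0, atan2(189, 840), 0]) cube([39, 44, 861]);
translate([472, 64, 0]) mirror([1, 0, 0]) rotate([0, atan2(189, 840), 0]) cube([39, 44, 861]);
translate([0, 1143, 0]) rotate([0, atan2(189, 840), 0]) cube([39, 44, 861]);
translate([472, 1143, 0]) mirror([1, 0, 0]) rotate([0, atan2(189, 840), 0]) cube([39, 44, 861]);


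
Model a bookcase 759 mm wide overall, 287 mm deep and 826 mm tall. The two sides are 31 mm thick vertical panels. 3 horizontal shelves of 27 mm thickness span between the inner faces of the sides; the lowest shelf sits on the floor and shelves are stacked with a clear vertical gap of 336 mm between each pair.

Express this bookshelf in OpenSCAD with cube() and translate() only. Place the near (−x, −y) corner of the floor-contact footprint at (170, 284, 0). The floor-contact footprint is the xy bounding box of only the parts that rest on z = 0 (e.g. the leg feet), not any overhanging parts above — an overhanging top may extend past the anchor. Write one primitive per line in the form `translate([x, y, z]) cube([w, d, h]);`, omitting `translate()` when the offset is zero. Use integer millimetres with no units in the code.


translate([170, 284, 0]) cube([31, 287, 826]);
translate([898, 284, 0]) cube([31, 287, 826]);
translate([201, 284, 0]) cube([697, 287, 27]);
translate([201, 284, 363]) cube([697, 287, 27]);
translate([201, 284, 726]) cube([697, 287, 27]);


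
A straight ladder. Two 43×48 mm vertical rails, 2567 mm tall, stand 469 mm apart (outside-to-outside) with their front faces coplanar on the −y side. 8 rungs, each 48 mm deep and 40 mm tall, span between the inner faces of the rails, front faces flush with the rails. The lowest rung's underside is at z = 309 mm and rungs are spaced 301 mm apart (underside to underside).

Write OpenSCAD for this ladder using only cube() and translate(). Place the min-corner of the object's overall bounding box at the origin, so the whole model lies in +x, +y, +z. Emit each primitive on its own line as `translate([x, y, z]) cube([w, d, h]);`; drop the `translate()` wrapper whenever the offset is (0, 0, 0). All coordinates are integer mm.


cube([43, 48, 2567]);
translate([426, 0, 0]) cube([43, 48, 2567]);
translate([43, 0, 309]) cube([383, 48, 40]);
translate([43, 0, 610]) cube([383, 48, 40]);
translate([43, 0, 911]) cube([383, 48, 40]);
translate([43, 0, 1212]) cube([383, 48, 40]);
translate([43, 0, 1513]) cube([383, 48, 40]);
translate([43, 0, 1814]) cube([383, 48, 40]);
translate([43, 0, 2115]) cube([383, 48, 40]);
translate([43, 0, 2416]) cube([383, 48, 40]);


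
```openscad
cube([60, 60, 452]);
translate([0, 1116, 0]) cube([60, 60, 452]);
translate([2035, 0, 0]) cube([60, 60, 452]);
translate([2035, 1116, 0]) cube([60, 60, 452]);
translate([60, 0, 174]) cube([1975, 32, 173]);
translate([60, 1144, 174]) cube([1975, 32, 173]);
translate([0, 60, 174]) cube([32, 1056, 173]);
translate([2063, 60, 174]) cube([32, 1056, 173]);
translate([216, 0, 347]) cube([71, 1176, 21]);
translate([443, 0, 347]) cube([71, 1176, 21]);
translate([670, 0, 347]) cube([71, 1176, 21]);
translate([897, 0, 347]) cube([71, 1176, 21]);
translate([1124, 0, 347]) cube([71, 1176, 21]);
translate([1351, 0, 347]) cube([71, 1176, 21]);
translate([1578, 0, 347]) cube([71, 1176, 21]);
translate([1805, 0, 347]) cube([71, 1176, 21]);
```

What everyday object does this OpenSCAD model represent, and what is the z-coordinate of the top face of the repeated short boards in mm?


A bed frame. The slat-top height is 368 mm.

Four posts, four rails, and a row of slats — a bed frame. Slats sit on the rails at z = 174 + 173 = 347; with slat thickness 21, the top is 368 mm.


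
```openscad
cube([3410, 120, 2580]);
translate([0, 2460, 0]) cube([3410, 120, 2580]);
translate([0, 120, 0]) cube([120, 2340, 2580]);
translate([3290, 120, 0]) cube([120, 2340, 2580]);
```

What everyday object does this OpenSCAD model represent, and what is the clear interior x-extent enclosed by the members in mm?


A house (or room) frame. The interior width is 3170 mm.

Four 2580 mm walls enclosing a rectangle with no floor or roof — a room or house frame. Outside width is 3410 mm and wall thickness is 120 mm, so the interior width is 3410 − 2 × 120 = 3170 mm.


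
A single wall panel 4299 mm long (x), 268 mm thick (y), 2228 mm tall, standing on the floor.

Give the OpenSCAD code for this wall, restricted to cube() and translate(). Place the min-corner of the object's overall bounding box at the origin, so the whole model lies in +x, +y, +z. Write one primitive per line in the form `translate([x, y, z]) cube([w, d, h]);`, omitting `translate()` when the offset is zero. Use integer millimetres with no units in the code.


cube([4299, 268, 2228]);


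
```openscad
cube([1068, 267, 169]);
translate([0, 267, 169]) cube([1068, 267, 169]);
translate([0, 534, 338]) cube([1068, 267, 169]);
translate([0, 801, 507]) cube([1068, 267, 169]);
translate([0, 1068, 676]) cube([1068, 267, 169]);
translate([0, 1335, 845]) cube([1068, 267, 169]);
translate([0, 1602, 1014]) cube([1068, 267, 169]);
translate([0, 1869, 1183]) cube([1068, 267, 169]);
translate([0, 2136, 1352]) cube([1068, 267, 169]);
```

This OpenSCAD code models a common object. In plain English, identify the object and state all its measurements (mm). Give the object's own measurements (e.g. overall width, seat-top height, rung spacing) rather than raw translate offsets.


A straight staircase of 9 solid steps. Each step is 1068 mm wide (x), 267 mm deep (y, the going) and 169 mm tall (the rise). The first step rests on the floor; each subsequent step sits one going further in +y and one rise higher in +z, directly behind and above the previous step with no overlap.


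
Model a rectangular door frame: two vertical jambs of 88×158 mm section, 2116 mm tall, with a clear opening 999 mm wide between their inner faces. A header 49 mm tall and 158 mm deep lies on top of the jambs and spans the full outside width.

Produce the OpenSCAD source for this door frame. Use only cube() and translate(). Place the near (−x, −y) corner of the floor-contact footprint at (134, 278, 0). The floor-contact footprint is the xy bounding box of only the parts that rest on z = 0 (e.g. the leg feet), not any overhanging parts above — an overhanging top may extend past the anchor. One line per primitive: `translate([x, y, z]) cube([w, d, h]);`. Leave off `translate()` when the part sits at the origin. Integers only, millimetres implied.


translate([134, 278, 0]) cube([88, 158, 2116]);
translate([1221, 278, 0]) cube([88, 158, 2116]);
translate([134, 278, 2116]) cube([1175, 158, 49]);


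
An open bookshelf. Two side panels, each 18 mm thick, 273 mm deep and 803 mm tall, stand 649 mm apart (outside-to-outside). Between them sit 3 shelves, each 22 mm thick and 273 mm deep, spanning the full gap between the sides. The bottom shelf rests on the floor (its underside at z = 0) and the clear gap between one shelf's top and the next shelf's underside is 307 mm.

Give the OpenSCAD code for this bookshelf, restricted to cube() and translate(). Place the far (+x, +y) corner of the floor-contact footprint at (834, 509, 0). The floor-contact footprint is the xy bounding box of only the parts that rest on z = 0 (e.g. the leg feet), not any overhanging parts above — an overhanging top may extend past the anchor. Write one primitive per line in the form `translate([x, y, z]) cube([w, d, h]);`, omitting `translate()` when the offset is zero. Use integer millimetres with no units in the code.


translate([185, 236, 0]) cube([18, 273, 803]);
translate([816, 236, 0]) cube([18, 273, 803]);
translate([203, 236, 0]) cube([613, 273, 22]);
translate([203, 236, 329]) cube([613, 273, 22]);
translate([203, 236, 658]) cube([613, 273, 22]);


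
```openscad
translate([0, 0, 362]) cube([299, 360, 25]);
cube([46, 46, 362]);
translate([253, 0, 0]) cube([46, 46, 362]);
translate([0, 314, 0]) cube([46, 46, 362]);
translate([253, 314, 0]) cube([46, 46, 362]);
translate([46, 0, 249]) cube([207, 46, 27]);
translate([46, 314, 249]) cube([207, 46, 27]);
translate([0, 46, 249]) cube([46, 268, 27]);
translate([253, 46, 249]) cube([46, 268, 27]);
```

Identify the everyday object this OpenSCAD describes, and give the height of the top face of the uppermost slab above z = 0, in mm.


A stool. The seat height is 387 mm.

A 299×360×25 slab at z = 362 on four corner posts — a stool. The seat top is 362 + 25 = 387 mm.


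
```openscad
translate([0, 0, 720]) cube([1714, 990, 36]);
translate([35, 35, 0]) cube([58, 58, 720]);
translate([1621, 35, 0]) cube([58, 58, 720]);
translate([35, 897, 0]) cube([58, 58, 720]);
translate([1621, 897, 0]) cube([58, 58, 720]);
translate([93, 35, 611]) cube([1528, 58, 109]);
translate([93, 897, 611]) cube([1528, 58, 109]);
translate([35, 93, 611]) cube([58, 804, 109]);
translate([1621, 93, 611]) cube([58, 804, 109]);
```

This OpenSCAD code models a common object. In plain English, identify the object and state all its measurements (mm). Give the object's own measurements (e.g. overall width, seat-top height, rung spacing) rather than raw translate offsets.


A rectangular dining table. The top is 1714×990×36 mm with its upper surface at z = 756 mm. It stands on four 58×58 mm square legs, each inset 35 mm from the nearest pair of top edges, running from the floor to the underside of the top. Four apron rails, 58 mm thick and 109 mm tall, run between adjacent legs with their top edges flush with the underside of the top and their outer faces flush with the legs' outer faces.


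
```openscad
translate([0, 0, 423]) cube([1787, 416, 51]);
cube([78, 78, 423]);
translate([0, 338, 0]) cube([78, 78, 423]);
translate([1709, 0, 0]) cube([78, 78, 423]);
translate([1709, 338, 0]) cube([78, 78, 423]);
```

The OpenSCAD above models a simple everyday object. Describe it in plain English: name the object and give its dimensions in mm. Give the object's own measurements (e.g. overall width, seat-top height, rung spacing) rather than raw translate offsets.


A bench: a 1787×416 mm seat slab, 51 mm thick, top at z = 474 mm, on four 78×78 mm square legs flush with the seat corners and standing on z = 0.


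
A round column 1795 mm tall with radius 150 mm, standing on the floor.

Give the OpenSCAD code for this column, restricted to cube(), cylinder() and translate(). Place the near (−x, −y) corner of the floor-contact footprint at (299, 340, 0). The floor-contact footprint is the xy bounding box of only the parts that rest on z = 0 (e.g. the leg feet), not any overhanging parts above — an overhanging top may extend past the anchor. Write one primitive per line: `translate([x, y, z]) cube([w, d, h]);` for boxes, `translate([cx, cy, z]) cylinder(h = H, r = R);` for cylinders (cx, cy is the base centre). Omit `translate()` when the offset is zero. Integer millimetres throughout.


translate([449, 490, 0]) cylinder(h = 1795, r = 150);


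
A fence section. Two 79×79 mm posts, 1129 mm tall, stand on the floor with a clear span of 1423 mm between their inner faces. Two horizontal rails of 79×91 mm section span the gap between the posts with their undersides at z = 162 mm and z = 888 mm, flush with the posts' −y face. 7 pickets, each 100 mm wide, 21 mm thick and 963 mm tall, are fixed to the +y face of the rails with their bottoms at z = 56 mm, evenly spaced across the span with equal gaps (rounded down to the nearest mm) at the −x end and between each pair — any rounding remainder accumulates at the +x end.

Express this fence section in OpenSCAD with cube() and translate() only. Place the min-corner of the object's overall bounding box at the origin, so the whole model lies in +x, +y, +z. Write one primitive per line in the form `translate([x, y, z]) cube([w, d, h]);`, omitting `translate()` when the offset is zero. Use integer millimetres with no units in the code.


cube([79, 79, 1129]);
translate([1502, 0, 0]) cube([79, 79, 1129]);
translate([79, 0, 162]) cube([1423, 79, 91]);
translate([79, 0, 888]) cube([1423, 79, 91]);
translate([169, 79, 56]) cube([100, 21, 963]);
translate([359, 79, 56]) cube([100, 21, 963]);
translate([549, 79, 56]) cube([100, 21, 963]);
translate([739, 79, 56]) cube([100, 21, 963]);
translate([929, 79, 56]) cube([100, 21, 963]);
translate([1119, 79, 56]) cube([100, 21, 963]);
translate([1309, 79, 56]) cube([100, 21, 963]);


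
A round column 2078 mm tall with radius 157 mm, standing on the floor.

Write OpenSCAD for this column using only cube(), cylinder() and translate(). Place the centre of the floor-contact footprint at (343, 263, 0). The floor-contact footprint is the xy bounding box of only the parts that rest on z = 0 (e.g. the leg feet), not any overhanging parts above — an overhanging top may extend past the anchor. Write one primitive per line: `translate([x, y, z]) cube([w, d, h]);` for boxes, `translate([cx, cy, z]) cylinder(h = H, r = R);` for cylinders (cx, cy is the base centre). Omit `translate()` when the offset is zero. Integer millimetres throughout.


translate([343, 263, 0]) cylinder(h = 2078, r = 157);
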